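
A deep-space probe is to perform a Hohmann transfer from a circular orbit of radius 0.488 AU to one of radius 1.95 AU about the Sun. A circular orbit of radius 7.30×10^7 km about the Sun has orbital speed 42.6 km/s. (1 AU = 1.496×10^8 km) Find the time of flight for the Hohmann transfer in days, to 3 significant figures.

t = 246 days

From the circular-orbit relation v² = μ/r at r = 7.30×10^7 km: μ = v²r = (42.6)² × 7.30×10^7 = 1.32477×10^11 km³/s².
In km: r₁ = 0.488 × 1.496×10^8 = 7.30048×10^7 km; r₂ = 1.95 × 1.496×10^8 = 2.9172×10^8 km.
Semi-major axis of the transfer orbit: a_t = (7.30048×10^7 + 2.9172×10^8)/2 = 1.823624×10^8 km.
Half the transfer-orbit period gives t = π√(a_t³/μ) = 2.126×10^7 s.
Converting: 2.126×10^7 s ÷ 86400 s/day = 246 days.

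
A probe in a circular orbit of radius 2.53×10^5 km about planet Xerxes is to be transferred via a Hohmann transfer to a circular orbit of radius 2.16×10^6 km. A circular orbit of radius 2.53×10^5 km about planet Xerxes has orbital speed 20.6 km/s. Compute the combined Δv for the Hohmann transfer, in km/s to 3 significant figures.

Δv = 10.8 km/s

From the circular-orbit relation v² = μ/r at r = 2.53×10^5 km: μ = v²r = (20.6)² × 2.53×10^5 = 1.07363×10^8 km³/s².
Transfer-ellipse semi-major axis a_t = (r₁ + r₂)/2 = (2.530×10^5 + 2.160×10^6)/2 = 1.2065×10^6 km.
At r₁ the circular-orbit speed is v₁ = √(μ/r₁) = 20.60000 km/s.
Transfer-orbit speed at r₁ (vis-viva): v_p = √[μ(2/r₁ − 1/a_t)] = 27.56325 km/s.
First burn Δv₁ = |v_p − v₁| = 6.96325 km/s.
At r₂, v₂ = √(μ/r₂) = 7.050186 km/s.
Transfer-orbit speed at r₂: v_a = √[μ(2/r₂ − 1/a_t)] = 3.228473 km/s.
Second burn Δv₂ = |v₂ − v_a| = 3.82171 km/s.
Δv = Δv₁ + Δv₂ = 6.96325 + 3.82171 = 10.78 km/s.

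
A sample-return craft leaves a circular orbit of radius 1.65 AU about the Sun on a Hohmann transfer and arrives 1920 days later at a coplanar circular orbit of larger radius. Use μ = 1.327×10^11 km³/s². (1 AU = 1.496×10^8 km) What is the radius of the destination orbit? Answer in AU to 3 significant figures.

In km: r₁ = 1.65 × 1.496×10^8 = 2.4684×10^8 km.
Transfer time t = 1920 days = 1.65888×10^8 s, and t = π√(a_t³/μ).
So a_t = (μ t²/π²)^(1/3) = (1.327×10^11 × (1.65888×10^8)² / π²)^(1/3) = 7.1791×10^8 km.
Since a_t = (r₁ + r₂)/2, r₂ = 2a_t − r₁ = 2×7.1791×10^8 − 2.4684×10^8 = 1.18898×10^9 km.
In AU: r₂ = 1.18898×10^9 / 1.496×10^8 = 7.95 AU.

r₂ = 7.95 AU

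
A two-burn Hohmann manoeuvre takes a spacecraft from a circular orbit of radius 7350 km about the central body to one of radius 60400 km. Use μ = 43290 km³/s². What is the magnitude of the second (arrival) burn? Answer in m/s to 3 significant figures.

Δv₂ = 452 m/s

Transfer-ellipse semi-major axis a_t = (r₁ + r₂)/2 = (7350 + 60400)/2 = 33875 km.
On the circular orbit at r = 60400 km, v_c = √(μ/r) = 0.84659 km/s.
Vis-viva on the transfer ellipse at r = 60400 km gives v_t = √[μ(2/r − 1/a_t)] = 0.39435 km/s.
Δv₂ = |v_t − v_c| = |0.39435 − 0.84659| = 0.4522 km/s.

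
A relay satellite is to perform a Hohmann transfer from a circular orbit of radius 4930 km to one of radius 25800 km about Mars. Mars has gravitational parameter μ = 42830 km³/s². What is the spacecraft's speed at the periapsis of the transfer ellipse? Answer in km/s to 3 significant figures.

Semi-major axis of the transfer orbit: a_t = (4930 + 25800)/2 = 15365 km.
The periapsis of the transfer ellipse is at r = 4930 km.
Vis-viva: v = √[μ(2/r − 1/a_t)] = √[42830 × (2/4930 − 1/15365)] = 3.819 km/s.

v = 3.82 km/s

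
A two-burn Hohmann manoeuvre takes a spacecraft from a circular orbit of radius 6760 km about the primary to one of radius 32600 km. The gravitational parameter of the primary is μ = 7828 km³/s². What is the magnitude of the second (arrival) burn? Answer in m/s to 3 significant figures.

Δv₂ = 203 m/s

Transfer-ellipse semi-major axis a_t = (r₁ + r₂)/2 = (6760 + 32600)/2 = 19680 km.
Circular speed at r = 32600 km: v_c = √(μ/r) = 0.4900 km/s.
Transfer-orbit speed at the same r (vis-viva, a = a_t): v_t = √[μ(2/r − 1/a_t)] = 0.2872 km/s.
Δv₂ = |v_t − v_c| = |0.2872 − 0.4900| = 0.2028 km/s.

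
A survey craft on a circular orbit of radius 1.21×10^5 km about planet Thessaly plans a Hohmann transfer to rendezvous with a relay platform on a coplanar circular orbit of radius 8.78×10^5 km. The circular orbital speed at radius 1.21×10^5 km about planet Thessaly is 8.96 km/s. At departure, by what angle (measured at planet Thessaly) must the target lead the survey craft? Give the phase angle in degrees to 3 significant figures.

From the circular-orbit relation v² = μ/r at r = 1.21×10^5 km: μ = v²r = (8.96)² × 1.21×10^5 = 9.71407×10^6 km³/s².
The Hohmann ellipse has a_t = (r₁ + r₂)/2 = 4.995×10^5 km.
The half-period of the transfer ellipse is t = π√(a_t³/μ) = 3.5584×10^5 s.
Target angular speed ω₂ = √(μ/r₂³) = 3.7884×10^-6 rad/s.
Angle swept by the target during transfer: ω₂·t = 1.3481 rad = 77.24°.
Arrival is 180° from departure on the ellipse, so φ = 180° − 77.24° = 103°.

φ = 103°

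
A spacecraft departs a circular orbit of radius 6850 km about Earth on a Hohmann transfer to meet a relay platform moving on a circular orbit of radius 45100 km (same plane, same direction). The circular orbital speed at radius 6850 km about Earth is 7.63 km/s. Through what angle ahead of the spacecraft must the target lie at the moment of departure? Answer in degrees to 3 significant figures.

φ = 101°

From the circular-orbit relation v² = μ/r at r = 6850 km: μ = v²r = (7.63)² × 6850 = 3.98786×10^5 km³/s².
The Hohmann ellipse has a_t = (r₁ + r₂)/2 = 25975 km.
The half-period of the transfer ellipse is t = π√(a_t³/μ) = 20826.4 s.
Target angular speed ω₂ = √(μ/r₂³) = 6.59333×10^-5 rad/s.
Angle swept by the target during transfer: ω₂·t = 1.3732 rad = 78.68°.
The spacecraft traverses 180° on the transfer ellipse, so the target must lead by 180° − 78.68° = 101°.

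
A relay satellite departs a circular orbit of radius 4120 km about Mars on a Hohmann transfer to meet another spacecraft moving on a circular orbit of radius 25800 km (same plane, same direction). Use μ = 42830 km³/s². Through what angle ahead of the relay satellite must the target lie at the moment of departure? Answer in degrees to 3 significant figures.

Semi-major axis of the transfer orbit: a_t = (4120 + 25800)/2 = 14960 km.
Transfer time t = π√(a_t³/μ) = 27776 s.
The target's mean motion on its circular orbit is ω₂ = √(μ/r₂³) = 4.9940×10^-5 rad/s.
Angle swept by the target during transfer: ω₂·t = 1.38713 rad = 79.48°.
The relay satellite traverses 180° on the transfer ellipse, so the target must lead by 180° − 79.48° = 101°.

φ = 101°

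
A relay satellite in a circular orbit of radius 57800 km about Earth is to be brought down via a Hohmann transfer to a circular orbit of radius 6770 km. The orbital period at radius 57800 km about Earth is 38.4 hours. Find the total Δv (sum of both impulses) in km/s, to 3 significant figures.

From Kepler's third law T² = 4π²r³/μ at r = 57800 km, T = 38.4 hours = 38.4 × 3600 s = 1.3824×10^5 s: μ = 4π²r³/T² = 3.98911×10^5 km³/s².
Semi-major axis of the transfer orbit: a_t = (57800 + 6770)/2 = 32285 km.
Circular speed at r₁: v₁ = √(μ/r₁) = √(3.98911×10^5/57800) = 2.627 km/s.
Transfer-orbit speed at r₁ (vis-viva): v_a = √[μ(2/r₁ − 1/a_t)] = 1.203 km/s.
First burn Δv₁ = |v_a − v₁| = 1.424 km/s.
Circular speed at r₂: v₂ = √(μ/r₂) = 7.6762 km/s.
Transfer-orbit speed at r₂: v_p = √[μ(2/r₂ − 1/a_t)] = 10.271 km/s.
Second burn Δv₂ = |v₂ − v_p| = 2.595 km/s.
Δv = Δv₁ + Δv₂ = 1.424 + 2.595 = 4.019 km/s.

Δv = 4.02 km/s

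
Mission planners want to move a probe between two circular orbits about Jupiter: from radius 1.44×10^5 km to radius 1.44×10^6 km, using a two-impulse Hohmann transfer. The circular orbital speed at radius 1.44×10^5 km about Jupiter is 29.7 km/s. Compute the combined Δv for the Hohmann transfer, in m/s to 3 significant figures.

From the circular-orbit relation v² = μ/r at r = 1.44×10^5 km: μ = v²r = (29.7)² × 1.44×10^5 = 1.27021×10^8 km³/s².
The Hohmann ellipse has a_t = (r₁ + r₂)/2 = 7.920×10^5 km.
At r₁ the circular-orbit speed is v₁ = √(μ/r₁) = 29.700 km/s.
On the transfer ellipse at r₁, v² = μ(2/r − 1/a) gives v_p = √[μ(2/r₁ − 1/a_t)] = 40.047 km/s.
First burn Δv₁ = |v_p − v₁| = 10.347 km/s.
Circular speed at r₂: v₂ = √(μ/r₂) = 9.39196 km/s.
Transfer-orbit speed at r₂: v_a = √[μ(2/r₂ − 1/a_t)] = 4.00475 km/s.
Second burn Δv₂ = |v₂ − v_a| = 5.3872 km/s.
Δv = Δv₁ + Δv₂ = 10.347 + 5.3872 = 15.73 km/s.

Δv = 15700 m/s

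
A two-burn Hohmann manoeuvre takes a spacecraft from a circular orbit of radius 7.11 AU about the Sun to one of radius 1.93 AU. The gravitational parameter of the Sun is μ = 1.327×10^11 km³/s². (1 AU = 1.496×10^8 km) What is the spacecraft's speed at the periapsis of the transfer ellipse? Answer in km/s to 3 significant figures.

v = 26.9 km/s

In km: r₁ = 7.11 × 1.496×10^8 = 1.063656×10^9 km; r₂ = 1.93 × 1.496×10^8 = 2.88728×10^8 km.
The Hohmann ellipse has a_t = (r₁ + r₂)/2 = 6.76192×10^8 km.
The periapsis of the transfer ellipse is at r = 2.88728×10^8 km.
From the vis-viva equation, v = √[μ(2/r − 1/a_t)] = 26.89 km/s.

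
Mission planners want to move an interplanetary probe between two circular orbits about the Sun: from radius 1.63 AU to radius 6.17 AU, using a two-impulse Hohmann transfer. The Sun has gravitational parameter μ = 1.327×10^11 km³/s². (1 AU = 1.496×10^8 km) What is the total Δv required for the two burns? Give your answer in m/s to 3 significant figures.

In km: r₁ = 1.63 × 1.496×10^8 = 2.43848×10^8 km; r₂ = 6.17 × 1.496×10^8 = 9.23032×10^8 km.
Transfer-ellipse semi-major axis a_t = (r₁ + r₂)/2 = (2.43848×10^8 + 9.23032×10^8)/2 = 5.8344×10^8 km.
Circular speed at r₁: v₁ = √(μ/r₁) = √(1.327×10^11/2.43848×10^8) = 23.328 km/s.
On the transfer ellipse at r₁, v² = μ(2/r − 1/a) gives v_p = √[μ(2/r₁ − 1/a_t)] = 29.342 km/s.
First burn Δv₁ = |v_p − v₁| = 6.014 km/s.
Circular speed at r₂: v₂ = √(μ/r₂) = 11.9902 km/s.
Transfer-orbit speed at r₂: v_a = √[μ(2/r₂ − 1/a_t)] = 7.75155 km/s.
Second burn Δv₂ = |v₂ − v_a| = 4.239 km/s.
Total Δv = Δv₁ + Δv₂ = 10.25 km/s.

Δv = 10300 m/s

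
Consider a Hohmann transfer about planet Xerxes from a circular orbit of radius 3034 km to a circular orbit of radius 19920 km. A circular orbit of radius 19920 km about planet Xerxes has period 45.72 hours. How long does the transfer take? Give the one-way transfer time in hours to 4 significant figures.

From Kepler's third law T² = 4π²r³/μ at r = 19920 km, T = 45.72 hours = 45.72 × 3600 s = 1.64592×10^5 s: μ = 4π²r³/T² = 11518.9 km³/s².
The Hohmann ellipse has a_t = (r₁ + r₂)/2 = 11477 km.
By Kepler's third law the transfer-orbit period is T = 2π√(a_t³/μ), so t = T/2 = 35990 s.
Converting: 35990 s ÷ 3600 s/hour = 9.997 hours.

t = 9.997 hours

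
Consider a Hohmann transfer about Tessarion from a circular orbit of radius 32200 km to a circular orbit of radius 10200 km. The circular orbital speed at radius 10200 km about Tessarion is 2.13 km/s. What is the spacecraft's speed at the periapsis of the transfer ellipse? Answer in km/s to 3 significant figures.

v = 2.63 km/s

From the circular-orbit relation v² = μ/r at r = 10200 km: μ = v²r = (2.13)² × 10200 = 46276.4 km³/s².
Transfer-ellipse semi-major axis a_t = (r₁ + r₂)/2 = (32200 + 10200)/2 = 21200 km.
The periapsis of the transfer ellipse is at r = 10200 km.
Vis-viva: v = √[μ(2/r − 1/a_t)] = √[46276.4 × (2/10200 − 1/21200)] = 2.625 km/s.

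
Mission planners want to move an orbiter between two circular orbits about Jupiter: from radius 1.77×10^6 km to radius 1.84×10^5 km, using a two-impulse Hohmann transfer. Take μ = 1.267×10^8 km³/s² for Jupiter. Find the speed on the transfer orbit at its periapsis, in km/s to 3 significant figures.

Semi-major axis of the transfer orbit: a_t = (1.770×10^6 + 1.840×10^5)/2 = 9.770×10^5 km.
At periapsis, r = 1.840×10^5 km.
Vis-viva: v = √[μ(2/r − 1/a_t)] = √[1.267×10^8 × (2/1.840×10^5 − 1/9.770×10^5)] = 35.32 km/s.

v = 35.3 km/s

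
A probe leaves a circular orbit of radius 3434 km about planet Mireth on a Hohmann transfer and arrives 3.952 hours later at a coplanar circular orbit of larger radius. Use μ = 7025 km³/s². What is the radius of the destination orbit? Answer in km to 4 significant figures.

r₂ = 7051 km

Transfer time t = 3.952 hours = 14227.2 s, and t = π√(a_t³/μ).
So a_t = (μ t²/π²)^(1/3) = (7025 × (14227.2)² / π²)^(1/3) = 5242.4 km.
Since a_t = (r₁ + r₂)/2, r₂ = 2a_t − r₁ = 2×5242.4 − 3434 = 7050.8 km.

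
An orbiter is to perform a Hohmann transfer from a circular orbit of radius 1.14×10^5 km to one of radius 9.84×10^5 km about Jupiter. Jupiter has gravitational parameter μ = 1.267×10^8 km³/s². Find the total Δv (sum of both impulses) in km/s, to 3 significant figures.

Δv = 17.5 km/s

Semi-major axis of the transfer orbit: a_t = (1.140×10^5 + 9.840×10^5)/2 = 5.490×10^5 km.
Circular speed at r₁: v₁ = √(μ/r₁) = √(1.267×10^8/1.140×10^5) = 33.34 km/s.
On the transfer ellipse at r₁, v² = μ(2/r − 1/a) gives v_p = √[μ(2/r₁ − 1/a_t)] = 44.63 km/s.
First burn Δv₁ = |v_p − v₁| = 11.29 km/s.
At r₂, v₂ = √(μ/r₂) = 11.347 km/s.
Transfer-orbit speed at r₂: v_a = √[μ(2/r₂ − 1/a_t)] = 5.1708 km/s.
Second burn Δv₂ = |v₂ − v_a| = 6.176 km/s.
Δv = Δv₁ + Δv₂ = 11.29 + 6.176 = 17.47 km/s.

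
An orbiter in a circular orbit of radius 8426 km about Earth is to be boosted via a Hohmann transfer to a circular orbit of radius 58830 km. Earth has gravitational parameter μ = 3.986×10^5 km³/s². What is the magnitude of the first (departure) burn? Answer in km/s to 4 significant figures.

Δv₁ = 2.219 km/s

The Hohmann ellipse has a_t = (r₁ + r₂)/2 = 33628 km.
On the circular orbit at r = 8426 km, v_c = √(μ/r) = 6.878 km/s.
Vis-viva on the transfer ellipse at r = 8426 km gives v_t = √[μ(2/r − 1/a_t)] = 9.097 km/s.
Δv₁ = |v_t − v_c| = |9.097 − 6.878| = 2.219 km/s.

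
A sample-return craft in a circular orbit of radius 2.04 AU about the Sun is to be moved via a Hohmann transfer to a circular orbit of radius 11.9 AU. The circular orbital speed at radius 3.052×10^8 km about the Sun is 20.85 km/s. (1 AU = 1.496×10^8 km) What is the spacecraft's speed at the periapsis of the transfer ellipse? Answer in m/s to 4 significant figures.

v = 27240 m/s

From the circular-orbit relation v² = μ/r at r = 3.052×10^8 km: μ = v²r = (20.85)² × 3.052×10^8 = 1.32677×10^11 km³/s².
In km: r₁ = 2.04 × 1.496×10^8 = 3.05184×10^8 km; r₂ = 11.9 × 1.496×10^8 = 1.78024×10^9 km.
Transfer-ellipse semi-major axis a_t = (r₁ + r₂)/2 = (3.05184×10^8 + 1.78024×10^9)/2 = 1.042712×10^9 km.
The periapsis of the transfer ellipse is at r = 3.05184×10^8 km.
Vis-viva: v = √[μ(2/r − 1/a_t)] = √[1.32677×10^11 × (2/3.05184×10^8 − 1/1.042712×10^9)] = 27.24 km/s.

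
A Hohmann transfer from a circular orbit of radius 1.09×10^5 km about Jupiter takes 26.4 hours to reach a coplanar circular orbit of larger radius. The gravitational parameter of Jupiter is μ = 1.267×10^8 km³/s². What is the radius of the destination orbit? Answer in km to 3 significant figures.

r₂ = 8.66×10^5 km

Transfer time t = 26.4 hours = 95040 s, and t = π√(a_t³/μ).
So a_t = (μ t²/π²)^(1/3) = (1.267×10^8 × (95040)² / π²)^(1/3) = 4.8764×10^5 km.
Since a_t = (r₁ + r₂)/2, r₂ = 2a_t − r₁ = 2×4.8764×10^5 − 1.090×10^5 = 8.6628×10^5 km.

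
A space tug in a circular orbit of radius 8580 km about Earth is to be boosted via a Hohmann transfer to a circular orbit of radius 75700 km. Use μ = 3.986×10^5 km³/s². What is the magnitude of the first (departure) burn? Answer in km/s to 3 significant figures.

Δv₁ = 2.32 km/s

Semi-major axis of the transfer orbit: a_t = (8580 + 75700)/2 = 42140 km.
Circular speed at r = 8580 km: v_c = √(μ/r) = 6.816 km/s.
Transfer-orbit speed at the same r (vis-viva, a = a_t): v_t = √[μ(2/r − 1/a_t)] = 9.135 km/s.
Δv₁ = |v_t − v_c| = |9.135 − 6.816| = 2.319 km/s.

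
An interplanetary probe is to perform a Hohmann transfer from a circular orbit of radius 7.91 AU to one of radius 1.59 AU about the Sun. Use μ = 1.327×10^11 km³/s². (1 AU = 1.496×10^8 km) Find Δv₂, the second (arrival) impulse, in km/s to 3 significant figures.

Δv₂ = 6.86 km/s

In km: r₁ = 7.91 × 1.496×10^8 = 1.183336×10^9 km; r₂ = 1.59 × 1.496×10^8 = 2.37864×10^8 km.
Transfer-ellipse semi-major axis a_t = (r₁ + r₂)/2 = (1.183336×10^9 + 2.37864×10^8)/2 = 7.106×10^8 km.
On the circular orbit at r = 2.37864×10^8 km, v_c = √(μ/r) = 23.62 km/s.
Transfer-orbit speed at the same r (vis-viva, a = a_t): v_t = √[μ(2/r − 1/a_t)] = 30.48 km/s.
Δv₂ = |v_t − v_c| = |30.48 − 23.62| = 6.860 km/s.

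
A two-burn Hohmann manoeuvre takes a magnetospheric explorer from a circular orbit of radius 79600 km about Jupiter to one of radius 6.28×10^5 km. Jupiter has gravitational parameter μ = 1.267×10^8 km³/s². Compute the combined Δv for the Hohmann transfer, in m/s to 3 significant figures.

Transfer-ellipse semi-major axis a_t = (r₁ + r₂)/2 = (79600 + 6.280×10^5)/2 = 3.538×10^5 km.
Circular speed at r₁: v₁ = √(μ/r₁) = √(1.267×10^8/79600) = 39.8962 km/s.
Transfer-orbit speed at r₁ (v² = μ(2/r − 1/a)): v_p = √[μ(2/r₁ − 1/a_t)] = 53.1536 km/s.
First burn Δv₁ = |v_p − v₁| = 13.257 km/s.
At r₂, v₂ = √(μ/r₂) = 14.2039 km/s.
Transfer-orbit speed at r₂: v_a = √[μ(2/r₂ − 1/a_t)] = 6.73730 km/s.
Second burn Δv₂ = |v₂ − v_a| = 7.4666 km/s.
Total Δv = Δv₁ + Δv₂ = 20.72 km/s.

Δv = 20700 m/s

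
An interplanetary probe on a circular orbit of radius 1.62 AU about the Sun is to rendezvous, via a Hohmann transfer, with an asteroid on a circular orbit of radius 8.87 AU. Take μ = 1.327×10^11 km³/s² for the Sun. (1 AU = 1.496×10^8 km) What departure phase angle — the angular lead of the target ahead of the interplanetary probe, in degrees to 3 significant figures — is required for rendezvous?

φ = 98.2°

In km: r₁ = 1.62 × 1.496×10^8 = 2.42352×10^8 km; r₂ = 8.87 × 1.496×10^8 = 1.326952×10^9 km.
Transfer-ellipse semi-major axis a_t = (r₁ + r₂)/2 = (2.42352×10^8 + 1.326952×10^9)/2 = 7.84652×10^8 km.
Transfer time t = π√(a_t³/μ) = 1.8955×10^8 s.
The target's mean motion on its circular orbit is ω₂ = √(μ/r₂³) = 7.5362×10^-9 rad/s.
Angle swept by the target during transfer: ω₂·t = 1.4285 rad = 81.847°.
The interplanetary probe traverses 180° on the transfer ellipse, so the target must lead by 180° − 81.847° = 98.2°.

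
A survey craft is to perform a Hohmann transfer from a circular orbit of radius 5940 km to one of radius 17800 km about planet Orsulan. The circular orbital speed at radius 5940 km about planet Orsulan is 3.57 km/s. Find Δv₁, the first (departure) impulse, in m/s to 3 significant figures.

Δv₁ = 802 m/s

From the circular-orbit relation v² = μ/r at r = 5940 km: μ = v²r = (3.57)² × 5940 = 75704.7 km³/s².
The Hohmann ellipse has a_t = (r₁ + r₂)/2 = 11870 km.
Circular speed at r = 5940 km: v_c = √(μ/r) = 3.5700 km/s.
Vis-viva on the transfer ellipse at r = 5940 km gives v_t = √[μ(2/r − 1/a_t)] = 4.3717 km/s.
Δv₁ = |v_t − v_c| = |4.3717 − 3.5700| = 0.8017 km/s.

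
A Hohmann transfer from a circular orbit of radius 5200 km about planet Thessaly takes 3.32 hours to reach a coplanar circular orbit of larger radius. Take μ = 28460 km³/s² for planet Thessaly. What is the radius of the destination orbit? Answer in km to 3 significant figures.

Transfer time t = 3.32 hours = 11952 s, and t = π√(a_t³/μ).
So a_t = (μ t²/π²)^(1/3) = (28460 × (11952)² / π²)^(1/3) = 7440.6 km.
Since a_t = (r₁ + r₂)/2, r₂ = 2a_t − r₁ = 2×7440.6 − 5200 = 9681.2 km.

r₂ = 9680 km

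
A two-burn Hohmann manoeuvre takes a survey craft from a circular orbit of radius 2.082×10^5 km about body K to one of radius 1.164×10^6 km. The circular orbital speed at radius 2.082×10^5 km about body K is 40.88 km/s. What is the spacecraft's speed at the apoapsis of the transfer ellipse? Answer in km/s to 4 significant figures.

From the circular-orbit relation v² = μ/r at r = 2.082×10^5 km: μ = v²r = (40.88)² × 2.082×10^5 = 3.47939×10^8 km³/s².
The Hohmann ellipse has a_t = (r₁ + r₂)/2 = 6.861×10^5 km.
At apoapsis, r = 1.164×10^6 km.
Vis-viva: v = √[μ(2/r − 1/a_t)] = √[3.47939×10^8 × (2/1.164×10^6 − 1/6.861×10^5)] = 9.524 km/s.

v = 9.524 km/s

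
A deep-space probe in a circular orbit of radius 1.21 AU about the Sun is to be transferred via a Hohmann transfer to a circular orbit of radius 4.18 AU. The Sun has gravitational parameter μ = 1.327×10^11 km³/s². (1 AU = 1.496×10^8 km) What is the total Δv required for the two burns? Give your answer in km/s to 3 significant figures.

In km: r₁ = 1.21 × 1.496×10^8 = 1.81016×10^8 km; r₂ = 4.18 × 1.496×10^8 = 6.25328×10^8 km.
Semi-major axis of the transfer orbit: a_t = (1.81016×10^8 + 6.25328×10^8)/2 = 4.03172×10^8 km.
Circular speed at r₁: v₁ = √(μ/r₁) = √(1.327×10^11/1.81016×10^8) = 27.076 km/s.
On the transfer ellipse at r₁, v² = μ(2/r − 1/a) gives v_p = √[μ(2/r₁ − 1/a_t)] = 33.720 km/s.
First burn Δv₁ = |v_p − v₁| = 6.644 km/s.
Circular speed at r₂: v₂ = √(μ/r₂) = 14.567 km/s.
Transfer-orbit speed at r₂: v_a = √[μ(2/r₂ − 1/a_t)] = 9.7610 km/s.
Second burn Δv₂ = |v₂ − v_a| = 4.806 km/s.
Total Δv = Δv₁ + Δv₂ = 11.45 km/s.

Δv = 11.5 km/s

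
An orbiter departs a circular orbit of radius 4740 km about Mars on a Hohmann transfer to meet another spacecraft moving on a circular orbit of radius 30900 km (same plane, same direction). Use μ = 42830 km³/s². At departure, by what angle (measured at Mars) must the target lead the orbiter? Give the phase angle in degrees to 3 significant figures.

φ = 101°

Semi-major axis of the transfer orbit: a_t = (4740 + 30900)/2 = 17820 km.
The half-period of the transfer ellipse is t = π√(a_t³/μ) = 36111 s.
The target's mean motion on its circular orbit is ω₂ = √(μ/r₂³) = 3.8101×10^-5 rad/s.
Angle swept by the target during transfer: ω₂·t = 1.3759 rad = 78.83°.
Arrival is 180° from departure on the ellipse, so φ = 180° − 78.83° = 101°.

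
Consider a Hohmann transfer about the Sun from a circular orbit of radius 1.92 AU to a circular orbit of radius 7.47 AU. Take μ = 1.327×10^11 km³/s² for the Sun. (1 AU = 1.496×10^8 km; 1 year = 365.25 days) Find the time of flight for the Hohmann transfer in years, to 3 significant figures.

In km: r₁ = 1.92 × 1.496×10^8 = 2.87232×10^8 km; r₂ = 7.47 × 1.496×10^8 = 1.117512×10^9 km.
Transfer-ellipse semi-major axis a_t = (r₁ + r₂)/2 = (2.87232×10^8 + 1.117512×10^9)/2 = 7.02372×10^8 km.
Transfer time t = π√(a_t³/μ) = π√((7.02372×10^8)³ / 1.327×10^11) = 1.605×10^8 s.
Converting: 1.605×10^8 s ÷ 3.15576×10^7 s/year (365.25 × 86400) = 5.09 years.

t = 5.09 years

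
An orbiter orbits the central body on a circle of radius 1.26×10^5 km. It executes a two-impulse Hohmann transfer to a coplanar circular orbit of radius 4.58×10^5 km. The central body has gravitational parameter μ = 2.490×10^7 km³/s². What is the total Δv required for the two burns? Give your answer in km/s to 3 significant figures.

Δv = 6.08 km/s

Transfer-ellipse semi-major axis a_t = (r₁ + r₂)/2 = (1.260×10^5 + 4.580×10^5)/2 = 2.920×10^5 km.
At r₁ the circular-orbit speed is v₁ = √(μ/r₁) = 14.058 km/s.
Transfer-orbit speed at r₁ (v² = μ(2/r − 1/a)): v_p = √[μ(2/r₁ − 1/a_t)] = 17.606 km/s.
First burn Δv₁ = |v_p − v₁| = 3.548 km/s.
Circular speed at r₂: v₂ = √(μ/r₂) = 7.3734 km/s.
Transfer-orbit speed at r₂: v_a = √[μ(2/r₂ − 1/a_t)] = 4.8435 km/s.
Second burn Δv₂ = |v₂ − v_a| = 2.530 km/s.
Δv = Δv₁ + Δv₂ = 3.548 + 2.530 = 6.078 km/s.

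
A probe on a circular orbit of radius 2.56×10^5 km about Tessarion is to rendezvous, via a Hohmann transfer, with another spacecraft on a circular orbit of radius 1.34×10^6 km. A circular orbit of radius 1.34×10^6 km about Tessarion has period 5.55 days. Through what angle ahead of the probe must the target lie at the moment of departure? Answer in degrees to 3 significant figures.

From Kepler's third law T² = 4π²r³/μ at r = 1.34×10^6 km, T = 5.55 days = 5.55 × 86400 s = 4.7952×10^5 s: μ = 4π²r³/T² = 4.13105×10^8 km³/s².
The Hohmann ellipse has a_t = (r₁ + r₂)/2 = 7.980×10^5 km.
The half-period of the transfer ellipse is t = π√(a_t³/μ) = 1.1019×10^5 s.
Target angular speed ω₂ = √(μ/r₂³) = 1.3103×10^-5 rad/s.
Angle swept by the target during transfer: ω₂·t = 1.4438 rad = 82.72°.
The probe traverses 180° on the transfer ellipse, so the target must lead by 180° − 82.72° = 97.3°.

φ = 97.3°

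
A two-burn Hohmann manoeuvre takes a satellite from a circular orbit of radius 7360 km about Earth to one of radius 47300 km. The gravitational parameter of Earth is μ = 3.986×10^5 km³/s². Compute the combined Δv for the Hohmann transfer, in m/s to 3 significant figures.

Δv = 3720 m/s

Semi-major axis of the transfer orbit: a_t = (7360 + 47300)/2 = 27330 km.
At r₁ the circular-orbit speed is v₁ = √(μ/r₁) = 7.3592 km/s.
On the transfer ellipse at r₁, vis-viva gives v_p = √[μ(2/r₁ − 1/a_t)] = 9.6815 km/s.
First burn Δv₁ = |v_p − v₁| = 2.3223 km/s.
Circular speed at r₂: v₂ = √(μ/r₂) = 2.90294 km/s.
Transfer-orbit speed at r₂: v_a = √[μ(2/r₂ − 1/a_t)] = 1.50646 km/s.
Second burn Δv₂ = |v₂ − v_a| = 1.3965 km/s.
Total Δv = Δv₁ + Δv₂ = 3.719 km/s.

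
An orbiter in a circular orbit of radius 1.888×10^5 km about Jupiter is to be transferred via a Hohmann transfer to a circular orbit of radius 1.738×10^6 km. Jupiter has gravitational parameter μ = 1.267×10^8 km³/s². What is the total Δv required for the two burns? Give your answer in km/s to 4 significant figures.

Δv = 13.65 km/s

Semi-major axis of the transfer orbit: a_t = (1.888×10^5 + 1.738×10^6)/2 = 9.634×10^5 km.
At r₁ the circular-orbit speed is v₁ = √(μ/r₁) = 25.905 km/s.
On the transfer ellipse at r₁, v² = μ(2/r − 1/a) gives v_p = √[μ(2/r₁ − 1/a_t)] = 34.794 km/s.
First burn Δv₁ = |v_p − v₁| = 8.889 km/s.
At r₂, v₂ = √(μ/r₂) = 8.538 km/s.
Transfer-orbit speed at r₂: v_a = √[μ(2/r₂ − 1/a_t)] = 3.780 km/s.
Second burn Δv₂ = |v₂ − v_a| = 4.758 km/s.
Δv = Δv₁ + Δv₂ = 8.889 + 4.758 = 13.65 km/s.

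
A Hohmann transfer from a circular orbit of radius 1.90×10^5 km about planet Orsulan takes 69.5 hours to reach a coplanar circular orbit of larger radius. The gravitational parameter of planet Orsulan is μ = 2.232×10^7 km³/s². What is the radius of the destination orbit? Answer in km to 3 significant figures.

Transfer time t = 69.5 hours = 2.502×10^5 s, and t = π√(a_t³/μ).
So a_t = (μ t²/π²)^(1/3) = (2.232×10^7 × (2.502×10^5)² / π²)^(1/3) = 5.2118×10^5 km.
Since a_t = (r₁ + r₂)/2, r₂ = 2a_t − r₁ = 2×5.2118×10^5 − 1.900×10^5 = 8.5236×10^5 km.

r₂ = 8.52×10^5 km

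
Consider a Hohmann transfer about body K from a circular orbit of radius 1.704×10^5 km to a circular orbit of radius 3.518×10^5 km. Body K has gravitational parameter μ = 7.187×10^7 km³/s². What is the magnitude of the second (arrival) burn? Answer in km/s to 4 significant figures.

Transfer-ellipse semi-major axis a_t = (r₁ + r₂)/2 = (1.704×10^5 + 3.518×10^5)/2 = 2.611×10^5 km.
Circular speed at r = 3.518×10^5 km: v_c = √(μ/r) = 14.293 km/s.
Vis-viva on the transfer ellipse at r = 3.518×10^5 km gives v_t = √[μ(2/r − 1/a_t)] = 11.547 km/s.
Δv₂ = |v_t − v_c| = |11.547 − 14.293| = 2.746 km/s.

Δv₂ = 2.746 km/s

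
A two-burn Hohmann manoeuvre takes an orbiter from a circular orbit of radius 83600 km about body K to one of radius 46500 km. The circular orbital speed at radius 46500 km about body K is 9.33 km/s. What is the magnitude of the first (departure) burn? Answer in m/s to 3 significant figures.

Δv₁ = 1080 m/s

From the circular-orbit relation v² = μ/r at r = 46500 km: μ = v²r = (9.33)² × 46500 = 4.04777×10^6 km³/s².
Transfer-ellipse semi-major axis a_t = (r₁ + r₂)/2 = (83600 + 46500)/2 = 65050 km.
Circular speed at r = 83600 km: v_c = √(μ/r) = 6.958 km/s.
Vis-viva on the transfer ellipse at r = 83600 km gives v_t = √[μ(2/r − 1/a_t)] = 5.883 km/s.
Δv₁ = |v_t − v_c| = |5.883 − 6.958| = 1.075 km/s.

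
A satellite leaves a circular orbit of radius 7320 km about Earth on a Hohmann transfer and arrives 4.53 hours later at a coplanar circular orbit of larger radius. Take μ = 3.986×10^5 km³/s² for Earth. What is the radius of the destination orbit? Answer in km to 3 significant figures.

r₂ = 36800 km

Transfer time t = 4.53 hours = 16308 s, and t = π√(a_t³/μ).
So a_t = (μ t²/π²)^(1/3) = (3.986×10^5 × (16308)² / π²)^(1/3) = 22064 km.
Since a_t = (r₁ + r₂)/2, r₂ = 2a_t − r₁ = 2×22064 − 7320 = 36808 km.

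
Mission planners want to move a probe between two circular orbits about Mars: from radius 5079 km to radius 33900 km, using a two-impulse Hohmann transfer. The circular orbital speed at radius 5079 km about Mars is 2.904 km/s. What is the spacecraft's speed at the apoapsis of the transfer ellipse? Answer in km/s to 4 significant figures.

From the circular-orbit relation v² = μ/r at r = 5079 km: μ = v²r = (2.904)² × 5079 = 42832.3 km³/s².
The Hohmann ellipse has a_t = (r₁ + r₂)/2 = 19489.5 km.
At apoapsis, r = 33900 km.
Vis-viva: v = √[μ(2/r − 1/a_t)] = √[42832.3 × (2/33900 − 1/19489.5)] = 0.5738 km/s.

v = 0.5738 km/s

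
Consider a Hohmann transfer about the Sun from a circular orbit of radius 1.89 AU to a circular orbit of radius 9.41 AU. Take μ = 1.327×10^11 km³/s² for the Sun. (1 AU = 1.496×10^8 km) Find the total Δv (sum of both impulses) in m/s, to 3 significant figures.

In km: r₁ = 1.89 × 1.496×10^8 = 2.82744×10^8 km; r₂ = 9.41 × 1.496×10^8 = 1.407736×10^9 km.
The Hohmann ellipse has a_t = (r₁ + r₂)/2 = 8.4524×10^8 km.
At r₁ the circular-orbit speed is v₁ = √(μ/r₁) = 21.664 km/s.
Transfer-orbit speed at r₁ (vis-viva): v_p = √[μ(2/r₁ − 1/a_t)] = 27.958 km/s.
First burn Δv₁ = |v_p − v₁| = 6.294 km/s.
Circular speed at r₂: v₂ = √(μ/r₂) = 9.709 km/s.
Transfer-orbit speed at r₂: v_a = √[μ(2/r₂ − 1/a_t)] = 5.615 km/s.
Second burn Δv₂ = |v₂ − v_a| = 4.094 km/s.
Total Δv = Δv₁ + Δv₂ = 10.39 km/s.

Δv = 10400 m/s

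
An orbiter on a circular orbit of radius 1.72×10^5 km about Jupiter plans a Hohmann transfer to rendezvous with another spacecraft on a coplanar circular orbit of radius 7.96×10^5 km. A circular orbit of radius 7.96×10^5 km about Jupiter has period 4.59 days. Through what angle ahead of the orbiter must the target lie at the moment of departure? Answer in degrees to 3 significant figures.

φ = 94.7°

From Kepler's third law T² = 4π²r³/μ at r = 7.96×10^5 km, T = 4.59 days = 4.59 × 86400 s = 3.96576×10^5 s: μ = 4π²r³/T² = 1.26604×10^8 km³/s².
Transfer-ellipse semi-major axis a_t = (r₁ + r₂)/2 = (1.720×10^5 + 7.960×10^5)/2 = 4.840×10^5 km.
Transfer time t = π√(a_t³/μ) = 94014.5 s.
The target's mean motion on its circular orbit is ω₂ = √(μ/r₂³) = 1.58436×10^-5 rad/s.
Angle swept by the target during transfer: ω₂·t = 1.4895 rad = 85.34°.
Arrival is 180° from departure on the ellipse, so φ = 180° − 85.34° = 94.7°.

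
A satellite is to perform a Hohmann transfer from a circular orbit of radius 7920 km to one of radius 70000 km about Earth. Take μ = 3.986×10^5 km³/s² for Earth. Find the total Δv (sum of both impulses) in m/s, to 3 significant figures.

Δv = 3730 m/s

Semi-major axis of the transfer orbit: a_t = (7920 + 70000)/2 = 38960 km.
Circular speed at r₁: v₁ = √(μ/r₁) = √(3.986×10^5/7920) = 7.094 km/s.
Transfer-orbit speed at r₁ (vis-viva): v_p = √[μ(2/r₁ − 1/a_t)] = 9.509 km/s.
First burn Δv₁ = |v_p − v₁| = 2.415 km/s.
At r₂, v₂ = √(μ/r₂) = 2.386 km/s.
Transfer-orbit speed at r₂: v_a = √[μ(2/r₂ − 1/a_t)] = 1.076 km/s.
Second burn Δv₂ = |v₂ − v_a| = 1.310 km/s.
Total Δv = Δv₁ + Δv₂ = 3.725 km/s.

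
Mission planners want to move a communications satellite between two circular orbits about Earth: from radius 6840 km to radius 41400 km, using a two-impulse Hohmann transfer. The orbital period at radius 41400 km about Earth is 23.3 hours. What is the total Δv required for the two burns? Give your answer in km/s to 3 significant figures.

Δv = 3.82 km/s

From Kepler's third law T² = 4π²r³/μ at r = 41400 km, T = 23.3 hours = 23.3 × 3600 s = 83880 s: μ = 4π²r³/T² = 3.98147×10^5 km³/s².
Transfer-ellipse semi-major axis a_t = (r₁ + r₂)/2 = (6840 + 41400)/2 = 24120 km.
At r₁ the circular-orbit speed is v₁ = √(μ/r₁) = 7.6295 km/s.
On the transfer ellipse at r₁, vis-viva gives v_p = √[μ(2/r₁ − 1/a_t)] = 9.9955 km/s.
First burn Δv₁ = |v_p − v₁| = 2.366 km/s.
At r₂, v₂ = √(μ/r₂) = 3.101 km/s.
Transfer-orbit speed at r₂: v_a = √[μ(2/r₂ − 1/a_t)] = 1.651 km/s.
Second burn Δv₂ = |v₂ − v_a| = 1.450 km/s.
Δv = Δv₁ + Δv₂ = 2.366 + 1.450 = 3.816 km/s.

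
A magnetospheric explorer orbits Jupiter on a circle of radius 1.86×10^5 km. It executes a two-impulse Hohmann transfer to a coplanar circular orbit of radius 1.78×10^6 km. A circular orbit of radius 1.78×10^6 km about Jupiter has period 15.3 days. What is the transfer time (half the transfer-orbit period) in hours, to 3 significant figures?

From Kepler's third law T² = 4π²r³/μ at r = 1.78×10^6 km, T = 15.3 days = 15.3 × 86400 s = 1.32192×10^6 s: μ = 4π²r³/T² = 1.27412×10^8 km³/s².
The Hohmann ellipse has a_t = (r₁ + r₂)/2 = 9.830×10^5 km.
Half the transfer-orbit period gives t = π√(a_t³/μ) = 2.7125×10^5 s.
Converting: 2.7125×10^5 s ÷ 3600 s/hour = 75.3 hours.

t = 75.3 hours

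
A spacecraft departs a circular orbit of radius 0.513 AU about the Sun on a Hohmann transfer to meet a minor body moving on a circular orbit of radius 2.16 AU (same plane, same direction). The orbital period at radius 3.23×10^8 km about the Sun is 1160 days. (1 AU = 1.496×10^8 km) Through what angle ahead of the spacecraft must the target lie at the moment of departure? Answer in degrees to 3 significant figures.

From Kepler's third law T² = 4π²r³/μ at r = 3.23×10^8 km, T = 1160 days = 1160 × 86400 s = 1.00224×10^8 s: μ = 4π²r³/T² = 1.32441×10^11 km³/s².
In km: r₁ = 0.513 × 1.496×10^8 = 7.67448×10^7 km; r₂ = 2.16 × 1.496×10^8 = 3.23136×10^8 km.
The Hohmann ellipse has a_t = (r₁ + r₂)/2 = 1.999404×10^8 km.
The half-period of the transfer ellipse is t = π√(a_t³/μ) = 2.441×10^7 s.
Target angular speed ω₂ = √(μ/r₂³) = 6.265×10^-8 rad/s.
Angle swept by the target during transfer: ω₂·t = 1.529 rad = 87.61°.
The spacecraft traverses 180° on the transfer ellipse, so the target must lead by 180° − 87.61° = 92.4°.

φ = 92.4°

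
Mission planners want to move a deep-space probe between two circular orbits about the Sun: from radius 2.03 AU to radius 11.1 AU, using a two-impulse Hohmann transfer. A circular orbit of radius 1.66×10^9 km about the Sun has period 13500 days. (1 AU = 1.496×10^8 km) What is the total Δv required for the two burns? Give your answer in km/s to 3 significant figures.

From Kepler's third law T² = 4π²r³/μ at r = 1.66×10^9 km, T = 13500 days = 13500 × 86400 s = 1.1664×10^9 s: μ = 4π²r³/T² = 1.32736×10^11 km³/s².
In km: r₁ = 2.03 × 1.496×10^8 = 3.03688×10^8 km; r₂ = 11.1 × 1.496×10^8 = 1.66056×10^9 km.
The Hohmann ellipse has a_t = (r₁ + r₂)/2 = 9.82124×10^8 km.
Circular speed at r₁: v₁ = √(μ/r₁) = √(1.32736×10^11/3.03688×10^8) = 20.9065 km/s.
Transfer-orbit speed at r₁ (v² = μ(2/r − 1/a)): v_p = √[μ(2/r₁ − 1/a_t)] = 27.1847 km/s.
First burn Δv₁ = |v_p − v₁| = 6.278 km/s.
Circular speed at r₂: v₂ = √(μ/r₂) = 8.941 km/s.
Transfer-orbit speed at r₂: v_a = √[μ(2/r₂ − 1/a_t)] = 4.972 km/s.
Second burn Δv₂ = |v₂ − v_a| = 3.969 km/s.
Total Δv = Δv₁ + Δv₂ = 10.25 km/s.

Δv = 10.2 km/s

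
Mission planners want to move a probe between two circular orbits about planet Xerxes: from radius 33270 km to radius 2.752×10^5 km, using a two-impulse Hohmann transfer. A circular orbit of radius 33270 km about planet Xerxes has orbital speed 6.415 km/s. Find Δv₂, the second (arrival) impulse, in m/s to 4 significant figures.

From the circular-orbit relation v² = μ/r at r = 33270 km: μ = v²r = (6.415)² × 33270 = 1.36913×10^6 km³/s².
Semi-major axis of the transfer orbit: a_t = (33270 + 2.752×10^5)/2 = 1.54235×10^5 km.
Circular speed at r = 2.752×10^5 km: v_c = √(μ/r) = 2.2305 km/s.
Vis-viva on the transfer ellipse at r = 2.752×10^5 km gives v_t = √[μ(2/r − 1/a_t)] = 1.0359 km/s.
Δv₂ = |v_t − v_c| = |1.0359 − 2.2305| = 1.195 km/s.

Δv₂ = 1195 m/s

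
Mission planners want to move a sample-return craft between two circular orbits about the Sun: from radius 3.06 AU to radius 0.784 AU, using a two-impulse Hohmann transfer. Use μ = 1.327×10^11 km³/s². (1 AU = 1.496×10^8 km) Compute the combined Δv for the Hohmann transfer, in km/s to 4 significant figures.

In km: r₁ = 3.06 × 1.496×10^8 = 4.57776×10^8 km; r₂ = 0.784 × 1.496×10^8 = 1.172864×10^8 km.
Semi-major axis of the transfer orbit: a_t = (4.57776×10^8 + 1.172864×10^8)/2 = 2.875312×10^8 km.
Circular speed at r₁: v₁ = √(μ/r₁) = √(1.327×10^11/4.57776×10^8) = 17.026 km/s.
On the transfer ellipse at r₁, v² = μ(2/r − 1/a) gives v_a = √[μ(2/r₁ − 1/a_t)] = 10.874 km/s.
First burn Δv₁ = |v_a − v₁| = 6.152 km/s.
Circular speed at r₂: v₂ = √(μ/r₂) = 33.637 km/s.
Transfer-orbit speed at r₂: v_p = √[μ(2/r₂ − 1/a_t)] = 42.442 km/s.
Second burn Δv₂ = |v₂ − v_p| = 8.805 km/s.
Δv = Δv₁ + Δv₂ = 6.152 + 8.805 = 14.96 km/s.

Δv = 14.96 km/s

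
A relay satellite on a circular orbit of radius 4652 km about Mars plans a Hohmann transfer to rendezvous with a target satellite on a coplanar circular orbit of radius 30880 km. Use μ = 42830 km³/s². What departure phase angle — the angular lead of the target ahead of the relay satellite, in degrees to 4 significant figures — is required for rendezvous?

The Hohmann ellipse has a_t = (r₁ + r₂)/2 = 17766 km.
Transfer time t = π√(a_t³/μ) = 35946.8 s.
Target angular speed ω₂ = √(μ/r₂³) = 3.81380×10^-5 rad/s.
Angle swept by the target during transfer: ω₂·t = 1.37094 rad = 78.549°.
Arrival is 180° from departure on the ellipse, so φ = 180° − 78.549° = 101.5°.

φ = 101.5°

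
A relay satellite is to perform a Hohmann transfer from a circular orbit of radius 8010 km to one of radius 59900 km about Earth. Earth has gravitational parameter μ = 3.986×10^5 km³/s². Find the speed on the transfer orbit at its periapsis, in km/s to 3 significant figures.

v = 9.37 km/s

The Hohmann ellipse has a_t = (r₁ + r₂)/2 = 33955 km.
The periapsis of the transfer ellipse is at r = 8010 km.
Vis-viva: v = √[μ(2/r − 1/a_t)] = √[3.986×10^5 × (2/8010 − 1/33955)] = 9.369 km/s.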